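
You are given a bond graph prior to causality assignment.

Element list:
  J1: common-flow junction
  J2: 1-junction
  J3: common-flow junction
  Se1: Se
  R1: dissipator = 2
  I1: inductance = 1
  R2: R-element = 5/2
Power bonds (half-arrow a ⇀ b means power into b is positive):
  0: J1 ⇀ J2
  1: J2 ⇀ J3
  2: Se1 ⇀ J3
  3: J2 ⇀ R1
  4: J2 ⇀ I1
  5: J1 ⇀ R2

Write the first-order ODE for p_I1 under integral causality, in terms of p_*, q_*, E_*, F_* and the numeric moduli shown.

#2 stroke→J3  (source Se1 imposes e)
#1 stroke→J2  (J3 needs exactly one f-in)
#4 stroke→I1  (I1 integral (f out))
#0 stroke→J2  (common-f at J2 fixed by 4)
#3 stroke→J2  (J2: bond 4 brought flow, rest push out)
#5 stroke→J1  (J1 flow already set via bond 0)

dp_I1/dt = E_Se1 - 9*p_I1/2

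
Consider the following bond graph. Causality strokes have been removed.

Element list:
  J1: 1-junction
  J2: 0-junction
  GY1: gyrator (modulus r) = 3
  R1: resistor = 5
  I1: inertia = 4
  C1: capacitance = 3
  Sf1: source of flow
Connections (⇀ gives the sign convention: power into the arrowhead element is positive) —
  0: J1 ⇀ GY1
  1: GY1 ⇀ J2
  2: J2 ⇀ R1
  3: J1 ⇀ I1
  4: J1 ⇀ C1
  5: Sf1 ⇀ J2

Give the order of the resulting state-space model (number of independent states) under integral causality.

β5 |Sf1  (Sf1: flow source, stroke at near end)
β3 |I1  (prefer integral on I1)
β0 |J1  (common-f at J1 fixed by 3)
β4 |J1  (J1 flow already set via bond 3)
β1 |J2  (GY1: gyrator matches bond 0)
β2 |R1  (0-jn J2 has e-setter on 1)

2  (C1, I1 all integral)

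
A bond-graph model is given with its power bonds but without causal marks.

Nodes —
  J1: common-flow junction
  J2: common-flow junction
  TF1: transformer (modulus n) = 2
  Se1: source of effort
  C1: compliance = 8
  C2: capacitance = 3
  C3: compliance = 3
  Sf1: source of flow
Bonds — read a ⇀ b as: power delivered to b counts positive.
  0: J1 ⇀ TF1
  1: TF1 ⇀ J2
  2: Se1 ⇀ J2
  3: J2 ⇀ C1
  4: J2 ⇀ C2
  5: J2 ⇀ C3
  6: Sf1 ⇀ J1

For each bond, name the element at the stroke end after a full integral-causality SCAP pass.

#0 →J1
#1 →TF1
#2 →J2
#3 →J2
#4 →J2
#5 →J2
#6 →Sf1

#2 stroke at J2  (Se1: effort source, stroke at far end)
#6 stroke at Sf1  (source Sf1 imposes f)
#0 stroke at J1  (1-jn J1 has f-setter on 6)
#1 stroke at TF1  (through TF1, causality passes straight; one stroke at TF1)
#3 stroke at J2  (J2 flow already set via bond 1)
#4 stroke at J2  (J2 flow already set via bond 1)
#5 stroke at J2  (common-f at J2 fixed by 1)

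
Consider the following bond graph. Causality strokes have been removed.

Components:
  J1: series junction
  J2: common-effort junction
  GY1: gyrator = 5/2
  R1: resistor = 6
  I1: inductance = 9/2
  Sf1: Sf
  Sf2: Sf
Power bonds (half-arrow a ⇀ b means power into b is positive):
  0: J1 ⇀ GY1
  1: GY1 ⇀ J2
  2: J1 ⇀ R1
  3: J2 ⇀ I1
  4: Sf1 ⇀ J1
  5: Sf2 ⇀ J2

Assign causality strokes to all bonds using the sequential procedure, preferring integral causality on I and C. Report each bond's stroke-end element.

bond 4 |Sf1  (source Sf1 imposes f)
bond 5 |Sf2  (source Sf2 imposes f)
bond 0 |J1  (J1 flow already set via bond 4)
bond 2 |J1  (J1: bond 4 brought flow, rest push out)
bond 1 |J2  (through GY1, causality inverts; strokes same side of GY1)
bond 3 |I1  (common-e at J2 fixed by 1)

b0 |J1
b1 |J2
b2 |J1
b3 |I1
b4 |Sf1
b5 |Sf2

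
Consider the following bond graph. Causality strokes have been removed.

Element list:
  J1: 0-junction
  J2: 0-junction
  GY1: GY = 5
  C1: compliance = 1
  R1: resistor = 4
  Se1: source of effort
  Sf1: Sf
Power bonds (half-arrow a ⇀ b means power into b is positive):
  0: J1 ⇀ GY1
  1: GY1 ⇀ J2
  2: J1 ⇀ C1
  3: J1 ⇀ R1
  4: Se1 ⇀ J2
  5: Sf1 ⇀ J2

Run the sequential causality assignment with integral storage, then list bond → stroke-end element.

bond 0 |GY1
bond 1 |GY1
bond 2 |J1
bond 3 |R1
bond 4 |J2
bond 5 |Sf1

#4 stroke at J2  (Se1: effort source, stroke at far end)
#5 stroke at Sf1  (Sf1 fixes flow; stroke at Sf1)
#1 stroke at GY1  (0-jn J2 has e-setter on 4)
#0 stroke at GY1  (GY1 both-in/both-out from 1)
#2 stroke at J1  (prefer integral on C1)
#3 stroke at R1  (common-e at J1 fixed by 2)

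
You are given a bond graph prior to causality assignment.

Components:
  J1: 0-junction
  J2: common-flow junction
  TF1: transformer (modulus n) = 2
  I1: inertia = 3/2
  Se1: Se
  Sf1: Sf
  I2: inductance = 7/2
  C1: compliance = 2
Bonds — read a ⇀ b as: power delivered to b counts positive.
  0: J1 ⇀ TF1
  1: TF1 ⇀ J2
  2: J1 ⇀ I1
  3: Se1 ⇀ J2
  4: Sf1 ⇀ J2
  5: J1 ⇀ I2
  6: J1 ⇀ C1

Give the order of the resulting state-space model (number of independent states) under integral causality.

b3 →J2  (Se1 (Se) sets effort on bond)
b4 →Sf1  (Sf1 fixes flow; stroke at Sf1)
b1 →J2  (J2: bond 4 brought flow, rest push out)
b0 →TF1  (through TF1, causality passes straight; one stroke at TF1)
b2 →I1  (I1 integral (f out))
b5 →I2  (I2 outputs flow p/I2)
b6 →J1  (only one effort-in slot at J1)

3  (C1, I1, I2 all integral)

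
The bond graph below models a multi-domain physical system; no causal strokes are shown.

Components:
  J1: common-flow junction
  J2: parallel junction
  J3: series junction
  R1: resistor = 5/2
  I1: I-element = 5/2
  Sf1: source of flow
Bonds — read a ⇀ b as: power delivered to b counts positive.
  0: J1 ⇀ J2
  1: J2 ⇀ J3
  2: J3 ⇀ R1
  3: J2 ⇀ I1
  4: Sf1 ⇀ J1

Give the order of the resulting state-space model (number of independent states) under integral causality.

bond 4 →Sf1  (Sf1 (Sf) sets flow on bond)
bond 0 →J1  (J1 flow already set via bond 4)
bond 3 →I1  (prefer integral on I1)
bond 1 →J2  (J2 needs exactly one e-in)
bond 2 →J3  (common-f at J3 fixed by 1)

1  (I1 all integral)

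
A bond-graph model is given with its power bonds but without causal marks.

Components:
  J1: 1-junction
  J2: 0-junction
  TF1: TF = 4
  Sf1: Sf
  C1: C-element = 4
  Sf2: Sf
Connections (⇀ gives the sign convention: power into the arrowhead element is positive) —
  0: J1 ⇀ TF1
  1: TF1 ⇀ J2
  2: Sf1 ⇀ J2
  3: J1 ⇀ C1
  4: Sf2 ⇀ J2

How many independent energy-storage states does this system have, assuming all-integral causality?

β2 |Sf1  (Sf1: flow source, stroke at near end)
β4 |Sf2  (Sf2 (Sf) sets flow on bond)
β1 |J2  (J2: last free bond brings effort in)
β0 |TF1  (through TF1, causality passes straight; one stroke at TF1)
β3 |J1  (J1 flow already set via bond 0)

1  (C1 all integral)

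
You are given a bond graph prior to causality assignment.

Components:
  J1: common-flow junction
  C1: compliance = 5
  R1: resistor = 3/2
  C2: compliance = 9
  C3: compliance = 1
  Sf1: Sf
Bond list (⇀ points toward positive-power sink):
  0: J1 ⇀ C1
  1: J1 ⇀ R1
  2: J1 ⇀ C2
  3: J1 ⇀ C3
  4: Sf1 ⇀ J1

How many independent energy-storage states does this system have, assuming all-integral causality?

β4 →Sf1  (Sf1 (Sf) sets flow on bond)
β0 →J1  (common-f at J1 fixed by 4)
β1 →J1  (J1: bond 4 brought flow, rest push out)
β2 →J1  (J1 flow already set via bond 4)
β3 →J1  (1-jn J1 has f-setter on 4)

3  (C1, C2, C3 all integral)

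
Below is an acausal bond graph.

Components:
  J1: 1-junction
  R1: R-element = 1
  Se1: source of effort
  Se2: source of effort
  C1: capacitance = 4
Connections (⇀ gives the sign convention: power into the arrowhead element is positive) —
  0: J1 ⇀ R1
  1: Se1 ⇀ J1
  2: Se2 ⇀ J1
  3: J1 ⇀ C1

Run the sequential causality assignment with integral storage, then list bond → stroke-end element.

β1 |J1  (Se1: effort source, stroke at far end)
β2 |J1  (Se2 (Se) sets effort on bond)
β3 |J1  (C1 outputs effort q/C1)
β0 |R1  (J1: last free bond brings flow in)

#0 →R1
#1 →J1
#2 →J1
#3 →J1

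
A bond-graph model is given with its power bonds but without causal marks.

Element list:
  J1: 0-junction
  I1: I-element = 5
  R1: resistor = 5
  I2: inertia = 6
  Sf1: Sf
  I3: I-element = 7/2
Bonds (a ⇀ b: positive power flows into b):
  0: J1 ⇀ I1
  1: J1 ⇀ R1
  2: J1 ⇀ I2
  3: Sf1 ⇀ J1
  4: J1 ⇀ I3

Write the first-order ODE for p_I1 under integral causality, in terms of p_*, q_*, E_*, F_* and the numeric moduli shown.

bond 3 |Sf1  (Sf1 fixes flow; stroke at Sf1)
bond 0 |I1  (I1 integral (f out))
bond 2 |I2  (prefer integral on I2)
bond 4 |I3  (I3 integral (f out))
bond 1 |J1  (only one effort-in slot at J1)

dp_I1/dt = 5*F_Sf1 - p_I1 - 5*p_I2/6 - 10*p_I3/7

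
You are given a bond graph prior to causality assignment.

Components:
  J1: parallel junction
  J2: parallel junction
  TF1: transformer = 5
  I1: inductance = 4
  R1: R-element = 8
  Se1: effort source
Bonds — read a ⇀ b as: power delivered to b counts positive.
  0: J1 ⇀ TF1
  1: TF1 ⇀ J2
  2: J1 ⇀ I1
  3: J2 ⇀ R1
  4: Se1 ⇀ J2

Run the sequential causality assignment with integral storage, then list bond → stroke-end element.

bond 4 |J2  (Se1: effort source, stroke at far end)
bond 1 |TF1  (J2: bond 4 brought effort, rest push out)
bond 3 |R1  (common-e at J2 fixed by 4)
bond 0 |J1  (TF TF1: opposite of bond 1)
bond 2 |I1  (J1: bond 0 brought effort, rest push out)

#0 stroke at J1
#1 stroke at TF1
#2 stroke at I1
#3 stroke at R1
#4 stroke at J2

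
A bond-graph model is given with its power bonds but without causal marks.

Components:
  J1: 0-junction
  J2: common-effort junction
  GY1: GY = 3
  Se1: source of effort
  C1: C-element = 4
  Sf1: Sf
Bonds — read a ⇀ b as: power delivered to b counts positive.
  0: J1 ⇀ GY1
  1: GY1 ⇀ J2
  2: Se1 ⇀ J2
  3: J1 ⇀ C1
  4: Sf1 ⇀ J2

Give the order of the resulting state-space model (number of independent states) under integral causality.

1  (C1 all integral)

β2 |J2  (Se1 fixes effort; stroke away)
β4 |Sf1  (source Sf1 imposes f)
β1 |GY1  (J2: bond 2 brought effort, rest push out)
β0 |GY1  (GY1: gyrator matches bond 1)
β3 |J1  (J1 needs exactly one e-in)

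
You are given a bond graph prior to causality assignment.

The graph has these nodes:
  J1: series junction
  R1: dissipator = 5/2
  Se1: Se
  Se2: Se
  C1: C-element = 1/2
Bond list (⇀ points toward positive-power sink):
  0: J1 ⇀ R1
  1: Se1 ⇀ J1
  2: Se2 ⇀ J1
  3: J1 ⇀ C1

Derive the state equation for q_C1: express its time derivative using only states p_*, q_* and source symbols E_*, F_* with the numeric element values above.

dq_C1/dt = 2*E_Se1/5 + 2*E_Se2/5 - 4*q_C1/5

β1 stroke at J1  (Se1: effort source, stroke at far end)
β2 stroke at J1  (source Se2 imposes e)
β3 stroke at J1  (prefer integral on C1)
β0 stroke at R1  (J1: last free bond brings flow in)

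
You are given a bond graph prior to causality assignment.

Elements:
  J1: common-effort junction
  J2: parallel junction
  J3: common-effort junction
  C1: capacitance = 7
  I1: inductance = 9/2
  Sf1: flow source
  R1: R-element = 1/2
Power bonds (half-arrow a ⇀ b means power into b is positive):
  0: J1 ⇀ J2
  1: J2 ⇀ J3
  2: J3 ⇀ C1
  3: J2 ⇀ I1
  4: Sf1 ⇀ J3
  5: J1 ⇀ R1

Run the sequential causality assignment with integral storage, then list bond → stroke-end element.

b4 |Sf1  (Sf1: flow source, stroke at near end)
b2 |J3  (prefer integral on C1)
b1 |J2  (J3: bond 2 brought effort, rest push out)
b0 |J1  (J2 effort already set via bond 1)
b3 |I1  (J2: bond 1 brought effort, rest push out)
b5 |R1  (common-e at J1 fixed by 0)

bond 0 |J1
bond 1 |J2
bond 2 |J3
bond 3 |I1
bond 4 |Sf1
bond 5 |R1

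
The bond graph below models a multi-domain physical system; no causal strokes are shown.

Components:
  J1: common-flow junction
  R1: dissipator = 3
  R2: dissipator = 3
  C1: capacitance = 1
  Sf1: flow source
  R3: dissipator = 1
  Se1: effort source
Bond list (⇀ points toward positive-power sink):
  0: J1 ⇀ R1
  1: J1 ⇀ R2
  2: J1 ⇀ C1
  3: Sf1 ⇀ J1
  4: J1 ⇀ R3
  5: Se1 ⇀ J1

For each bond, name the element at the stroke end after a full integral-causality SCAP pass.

#3 |Sf1  (source Sf1 imposes f)
#5 |J1  (Se1: effort source, stroke at far end)
#0 |J1  (J1 flow already set via bond 3)
#1 |J1  (J1: bond 3 brought flow, rest push out)
#2 |J1  (J1: bond 3 brought flow, rest push out)
#4 |J1  (1-jn J1 has f-setter on 3)

bond 0 stroke at J1
bond 1 stroke at J1
bond 2 stroke at J1
bond 3 stroke at Sf1
bond 4 stroke at J1
bond 5 stroke at J1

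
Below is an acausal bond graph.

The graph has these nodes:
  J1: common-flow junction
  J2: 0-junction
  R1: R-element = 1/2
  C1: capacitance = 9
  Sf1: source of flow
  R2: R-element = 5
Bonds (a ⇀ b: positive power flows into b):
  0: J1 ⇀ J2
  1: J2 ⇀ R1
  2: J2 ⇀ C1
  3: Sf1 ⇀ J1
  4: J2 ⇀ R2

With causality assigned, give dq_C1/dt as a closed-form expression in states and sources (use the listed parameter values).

bond 3 |Sf1  (Sf1: flow source, stroke at near end)
bond 0 |J1  (J1 flow already set via bond 3)
bond 2 |J2  (C1 outputs effort q/C1)
bond 1 |R1  (J2: bond 2 brought effort, rest push out)
bond 4 |R2  (0-jn J2 has e-setter on 2)

dq_C1/dt = F_Sf1 - 11*q_C1/45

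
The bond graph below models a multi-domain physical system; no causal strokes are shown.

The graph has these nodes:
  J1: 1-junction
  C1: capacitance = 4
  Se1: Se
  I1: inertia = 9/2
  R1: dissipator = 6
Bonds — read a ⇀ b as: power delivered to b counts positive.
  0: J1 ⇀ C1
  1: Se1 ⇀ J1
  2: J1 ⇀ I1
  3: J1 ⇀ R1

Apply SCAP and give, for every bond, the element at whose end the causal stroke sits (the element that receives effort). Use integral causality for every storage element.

bond 1 →J1  (Se1 fixes effort; stroke away)
bond 0 →J1  (prefer integral on C1)
bond 2 →I1  (I1 integral (f out))
bond 3 →J1  (common-f at J1 fixed by 2)

bond 0 stroke at J1
bond 1 stroke at J1
bond 2 stroke at I1
bond 3 stroke at J1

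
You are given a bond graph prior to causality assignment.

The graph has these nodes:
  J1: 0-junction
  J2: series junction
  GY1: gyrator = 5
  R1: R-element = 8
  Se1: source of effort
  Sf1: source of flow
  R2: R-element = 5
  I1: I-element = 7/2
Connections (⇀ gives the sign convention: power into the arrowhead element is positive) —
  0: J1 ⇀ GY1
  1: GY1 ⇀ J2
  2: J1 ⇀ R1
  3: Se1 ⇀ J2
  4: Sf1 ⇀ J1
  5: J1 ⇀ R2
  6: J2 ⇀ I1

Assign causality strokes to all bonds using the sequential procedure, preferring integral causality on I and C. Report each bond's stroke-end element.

β3 |J2  (Se1: effort source, stroke at far end)
β4 |Sf1  (Sf1 fixes flow; stroke at Sf1)
β6 |I1  (prefer integral on I1)
β1 |J2  (common-f at J2 fixed by 6)
β0 |J1  (GY1: gyrator matches bond 1)
β2 |R1  (J1 effort already set via bond 0)
β5 |R2  (common-e at J1 fixed by 0)

bond 0 →J1
bond 1 →J2
bond 2 →R1
bond 3 →J2
bond 4 →Sf1
bond 5 →R2
bond 6 →I1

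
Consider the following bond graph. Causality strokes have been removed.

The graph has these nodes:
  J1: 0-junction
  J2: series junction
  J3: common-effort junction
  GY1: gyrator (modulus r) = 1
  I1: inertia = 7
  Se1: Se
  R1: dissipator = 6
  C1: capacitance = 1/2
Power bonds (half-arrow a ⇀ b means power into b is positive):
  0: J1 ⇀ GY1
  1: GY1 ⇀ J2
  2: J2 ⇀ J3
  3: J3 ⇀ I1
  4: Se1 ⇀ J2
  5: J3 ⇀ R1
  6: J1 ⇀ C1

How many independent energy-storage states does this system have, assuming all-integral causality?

2  (C1, I1 all integral)

β4 |J2  (source Se1 imposes e)
β3 |I1  (prefer integral on I1)
β6 |J1  (C1: C, integral causality)
β0 |GY1  (common-e at J1 fixed by 6)
β1 |GY1  (GY1: gyrator matches bond 0)
β2 |J2  (J2 flow already set via bond 1)
β5 |J3  (J3 needs exactly one e-in)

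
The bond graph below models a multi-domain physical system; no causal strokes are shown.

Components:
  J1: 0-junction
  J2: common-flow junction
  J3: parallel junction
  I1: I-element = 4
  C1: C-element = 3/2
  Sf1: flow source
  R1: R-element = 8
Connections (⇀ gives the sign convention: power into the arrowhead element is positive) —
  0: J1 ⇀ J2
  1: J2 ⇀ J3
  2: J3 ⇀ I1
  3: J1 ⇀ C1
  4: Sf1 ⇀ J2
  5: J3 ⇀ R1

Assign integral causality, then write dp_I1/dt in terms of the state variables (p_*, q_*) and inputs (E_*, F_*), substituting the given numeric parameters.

bond 4 →Sf1  (source Sf1 imposes f)
bond 0 →J2  (1-jn J2 has f-setter on 4)
bond 1 →J2  (1-jn J2 has f-setter on 4)
bond 3 →J1  (J1 needs exactly one e-in)
bond 2 →I1  (I1 integral (f out))
bond 5 →J3  (only one effort-in slot at J3)

dp_I1/dt = 8*F_Sf1 - 2*p_I1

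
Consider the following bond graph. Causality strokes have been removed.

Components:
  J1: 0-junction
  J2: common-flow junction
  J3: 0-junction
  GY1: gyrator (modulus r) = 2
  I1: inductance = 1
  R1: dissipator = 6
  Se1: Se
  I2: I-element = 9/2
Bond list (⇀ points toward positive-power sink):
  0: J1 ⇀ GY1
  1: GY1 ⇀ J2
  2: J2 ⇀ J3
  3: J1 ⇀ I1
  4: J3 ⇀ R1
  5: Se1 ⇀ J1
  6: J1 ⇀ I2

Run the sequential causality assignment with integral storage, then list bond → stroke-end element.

#0 stroke at GY1
#1 stroke at GY1
#2 stroke at J2
#3 stroke at I1
#4 stroke at J3
#5 stroke at J1
#6 stroke at I2

b5 stroke→J1  (Se1 fixes effort; stroke away)
b0 stroke→GY1  (common-e at J1 fixed by 5)
b3 stroke→I1  (J1 effort already set via bond 5)
b6 stroke→I2  (J1 effort already set via bond 5)
b1 stroke→GY1  (GY1 both-in/both-out from 0)
b2 stroke→J2  (J2: bond 1 brought flow, rest push out)
b4 stroke→J3  (J3 needs exactly one e-in)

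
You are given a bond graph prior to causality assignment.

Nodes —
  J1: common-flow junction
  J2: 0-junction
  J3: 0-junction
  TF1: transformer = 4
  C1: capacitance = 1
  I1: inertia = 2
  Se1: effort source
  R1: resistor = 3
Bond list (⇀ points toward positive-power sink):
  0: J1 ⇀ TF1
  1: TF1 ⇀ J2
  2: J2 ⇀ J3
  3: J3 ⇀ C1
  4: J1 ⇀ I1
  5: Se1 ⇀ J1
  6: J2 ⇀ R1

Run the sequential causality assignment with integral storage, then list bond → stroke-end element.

#5 |J1  (Se1 fixes effort; stroke away)
#3 |J3  (prefer integral on C1)
#2 |J2  (J3: bond 3 brought effort, rest push out)
#1 |TF1  (common-e at J2 fixed by 2)
#6 |R1  (J2: bond 2 brought effort, rest push out)
#0 |J1  (TF1 one-in-one-out from 1)
#4 |I1  (J1: last free bond brings flow in)

β0 |J1
β1 |TF1
β2 |J2
β3 |J3
β4 |I1
β5 |J1
β6 |R1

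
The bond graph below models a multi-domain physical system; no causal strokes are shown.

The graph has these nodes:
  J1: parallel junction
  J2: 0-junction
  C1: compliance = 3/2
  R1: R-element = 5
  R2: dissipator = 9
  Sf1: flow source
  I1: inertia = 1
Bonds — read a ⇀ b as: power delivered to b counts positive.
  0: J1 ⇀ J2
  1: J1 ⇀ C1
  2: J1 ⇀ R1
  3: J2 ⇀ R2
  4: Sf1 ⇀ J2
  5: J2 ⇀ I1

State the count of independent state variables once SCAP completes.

bond 4 |Sf1  (Sf1 fixes flow; stroke at Sf1)
bond 1 |J1  (C1: C, integral causality)
bond 0 |J2  (common-e at J1 fixed by 1)
bond 2 |R1  (J1: bond 1 brought effort, rest push out)
bond 3 |R2  (0-jn J2 has e-setter on 0)
bond 5 |I1  (common-e at J2 fixed by 0)

2  (C1, I1 all integral)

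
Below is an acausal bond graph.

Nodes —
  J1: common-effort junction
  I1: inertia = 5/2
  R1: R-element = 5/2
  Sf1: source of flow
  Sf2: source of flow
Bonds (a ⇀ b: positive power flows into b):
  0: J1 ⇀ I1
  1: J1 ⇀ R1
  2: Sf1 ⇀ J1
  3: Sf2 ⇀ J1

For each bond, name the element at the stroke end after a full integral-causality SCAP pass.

bond 0 stroke at I1
bond 1 stroke at J1
bond 2 stroke at Sf1
bond 3 stroke at Sf2

β2 |Sf1  (Sf1 fixes flow; stroke at Sf1)
β3 |Sf2  (Sf2: flow source, stroke at near end)
β0 |I1  (prefer integral on I1)
β1 |J1  (closing 0-jn rule on J1)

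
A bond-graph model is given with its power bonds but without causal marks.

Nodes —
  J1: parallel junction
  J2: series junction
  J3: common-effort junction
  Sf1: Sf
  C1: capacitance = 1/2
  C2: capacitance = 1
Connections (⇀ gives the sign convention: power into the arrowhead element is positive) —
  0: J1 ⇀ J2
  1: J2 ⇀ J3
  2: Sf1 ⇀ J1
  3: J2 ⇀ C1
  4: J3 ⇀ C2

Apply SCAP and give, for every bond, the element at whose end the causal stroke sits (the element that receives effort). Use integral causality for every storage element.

bond 0 |J1
bond 1 |J2
bond 2 |Sf1
bond 3 |J2
bond 4 |J3

β2 |Sf1  (Sf1 fixes flow; stroke at Sf1)
β0 |J1  (closing 0-jn rule on J1)
β1 |J2  (common-f at J2 fixed by 0)
β3 |J2  (J2 flow already set via bond 0)
β4 |J3  (closing 0-jn rule on J3)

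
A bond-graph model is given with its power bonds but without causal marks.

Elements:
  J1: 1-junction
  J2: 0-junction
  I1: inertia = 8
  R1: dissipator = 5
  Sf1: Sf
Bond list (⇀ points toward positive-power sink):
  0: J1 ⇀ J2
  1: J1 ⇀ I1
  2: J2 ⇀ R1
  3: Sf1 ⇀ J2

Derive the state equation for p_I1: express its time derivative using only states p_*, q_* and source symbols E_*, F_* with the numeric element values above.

β3 |Sf1  (Sf1 (Sf) sets flow on bond)
β1 |I1  (I1 integral (f out))
β0 |J1  (1-jn J1 has f-setter on 1)
β2 |J2  (J2: last free bond brings effort in)

dp_I1/dt = -5*F_Sf1 - 5*p_I1/8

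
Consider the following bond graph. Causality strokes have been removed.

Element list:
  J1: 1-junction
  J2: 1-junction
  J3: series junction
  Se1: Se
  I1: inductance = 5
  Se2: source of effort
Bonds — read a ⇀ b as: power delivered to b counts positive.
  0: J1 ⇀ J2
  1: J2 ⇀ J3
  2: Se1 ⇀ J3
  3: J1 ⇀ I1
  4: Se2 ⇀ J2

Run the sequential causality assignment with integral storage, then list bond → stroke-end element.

b0 →J1
b1 →J2
b2 →J3
b3 →I1
b4 →J2

bond 2 →J3  (source Se1 imposes e)
bond 4 →J2  (Se2: effort source, stroke at far end)
bond 1 →J2  (J3 needs exactly one f-in)
bond 0 →J1  (J2: last free bond brings flow in)
bond 3 →I1  (closing 1-jn rule on J1)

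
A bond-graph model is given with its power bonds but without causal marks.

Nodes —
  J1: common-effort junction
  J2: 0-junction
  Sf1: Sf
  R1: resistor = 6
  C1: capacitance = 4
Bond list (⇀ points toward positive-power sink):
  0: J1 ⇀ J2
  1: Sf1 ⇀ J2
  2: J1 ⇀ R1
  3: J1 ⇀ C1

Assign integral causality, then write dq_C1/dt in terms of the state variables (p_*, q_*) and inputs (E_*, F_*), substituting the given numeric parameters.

β1 stroke→Sf1  (Sf1 (Sf) sets flow on bond)
β0 stroke→J2  (closing 0-jn rule on J2)
β3 stroke→J1  (C1: C, integral causality)
β2 stroke→R1  (J1: bond 3 brought effort, rest push out)

dq_C1/dt = F_Sf1 - q_C1/24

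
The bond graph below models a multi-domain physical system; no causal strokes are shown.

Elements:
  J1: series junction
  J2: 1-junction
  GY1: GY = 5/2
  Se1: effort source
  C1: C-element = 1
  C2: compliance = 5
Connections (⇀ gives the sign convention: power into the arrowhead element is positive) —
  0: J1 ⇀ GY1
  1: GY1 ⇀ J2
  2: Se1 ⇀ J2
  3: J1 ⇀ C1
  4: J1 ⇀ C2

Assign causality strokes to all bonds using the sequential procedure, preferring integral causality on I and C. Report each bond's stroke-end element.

#2 stroke at J2  (Se1: effort source, stroke at far end)
#1 stroke at GY1  (only one flow-in slot at J2)
#0 stroke at GY1  (GY GY1: same side as bond 1)
#3 stroke at J1  (J1 flow already set via bond 0)
#4 stroke at J1  (1-jn J1 has f-setter on 0)

β0 stroke at GY1
β1 stroke at GY1
β2 stroke at J2
β3 stroke at J1
β4 stroke at J1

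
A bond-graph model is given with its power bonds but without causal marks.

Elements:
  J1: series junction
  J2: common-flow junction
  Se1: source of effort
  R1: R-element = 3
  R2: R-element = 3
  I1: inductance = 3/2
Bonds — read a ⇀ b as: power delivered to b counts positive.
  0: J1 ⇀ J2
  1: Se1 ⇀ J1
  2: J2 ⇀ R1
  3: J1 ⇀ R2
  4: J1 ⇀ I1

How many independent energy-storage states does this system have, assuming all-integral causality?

bond 1 stroke at J1  (Se1 fixes effort; stroke away)
bond 4 stroke at I1  (I1 integral (f out))
bond 0 stroke at J1  (common-f at J1 fixed by 4)
bond 3 stroke at J1  (J1 flow already set via bond 4)
bond 2 stroke at J2  (J2 flow already set via bond 0)

1  (I1 all integral)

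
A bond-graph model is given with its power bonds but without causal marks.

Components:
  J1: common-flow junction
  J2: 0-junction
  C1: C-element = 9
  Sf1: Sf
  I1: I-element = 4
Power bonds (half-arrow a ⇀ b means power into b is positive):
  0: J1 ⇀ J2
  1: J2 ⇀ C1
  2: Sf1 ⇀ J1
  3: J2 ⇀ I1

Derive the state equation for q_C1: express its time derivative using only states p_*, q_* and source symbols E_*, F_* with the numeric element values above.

bond 2 stroke at Sf1  (Sf1 (Sf) sets flow on bond)
bond 0 stroke at J1  (J1: bond 2 brought flow, rest push out)
bond 1 stroke at J2  (C1 integral (e out))
bond 3 stroke at I1  (0-jn J2 has e-setter on 1)

dq_C1/dt = F_Sf1 - p_I1/4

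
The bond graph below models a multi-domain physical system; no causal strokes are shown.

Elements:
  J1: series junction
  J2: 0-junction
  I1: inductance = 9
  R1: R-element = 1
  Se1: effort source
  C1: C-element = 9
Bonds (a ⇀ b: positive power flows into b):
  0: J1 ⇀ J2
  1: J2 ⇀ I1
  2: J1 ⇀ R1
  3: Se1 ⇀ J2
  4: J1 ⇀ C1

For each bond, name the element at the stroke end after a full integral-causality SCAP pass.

#3 |J2  (Se1 fixes effort; stroke away)
#0 |J1  (J2: bond 3 brought effort, rest push out)
#1 |I1  (J2 effort already set via bond 3)
#4 |J1  (C1 outputs effort q/C1)
#2 |R1  (closing 1-jn rule on J1)

β0 →J1
β1 →I1
β2 →R1
β3 →J2
β4 →J1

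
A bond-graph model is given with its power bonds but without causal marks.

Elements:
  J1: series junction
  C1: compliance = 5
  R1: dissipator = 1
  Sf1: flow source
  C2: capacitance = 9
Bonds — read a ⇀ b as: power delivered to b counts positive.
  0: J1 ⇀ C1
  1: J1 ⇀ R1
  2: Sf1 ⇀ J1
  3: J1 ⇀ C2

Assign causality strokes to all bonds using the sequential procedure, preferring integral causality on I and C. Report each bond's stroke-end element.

bond 0 stroke at J1
bond 1 stroke at J1
bond 2 stroke at Sf1
bond 3 stroke at J1

#2 →Sf1  (Sf1 (Sf) sets flow on bond)
#0 →J1  (J1: bond 2 brought flow, rest push out)
#1 →J1  (J1 flow already set via bond 2)
#3 →J1  (J1: bond 2 brought flow, rest push out)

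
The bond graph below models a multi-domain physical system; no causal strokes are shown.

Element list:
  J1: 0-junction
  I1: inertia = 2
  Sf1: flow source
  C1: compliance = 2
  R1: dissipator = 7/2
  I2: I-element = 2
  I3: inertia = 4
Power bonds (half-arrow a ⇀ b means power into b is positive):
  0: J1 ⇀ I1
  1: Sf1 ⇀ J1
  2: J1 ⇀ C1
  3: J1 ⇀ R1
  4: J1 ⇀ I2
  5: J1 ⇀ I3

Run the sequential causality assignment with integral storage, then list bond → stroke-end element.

b1 stroke at Sf1  (Sf1 fixes flow; stroke at Sf1)
b0 stroke at I1  (I1: I, integral causality)
b2 stroke at J1  (prefer integral on C1)
b3 stroke at R1  (J1: bond 2 brought effort, rest push out)
b4 stroke at I2  (common-e at J1 fixed by 2)
b5 stroke at I3  (J1: bond 2 brought effort, rest push out)

b0 stroke at I1
b1 stroke at Sf1
b2 stroke at J1
b3 stroke at R1
b4 stroke at I2
b5 stroke at I3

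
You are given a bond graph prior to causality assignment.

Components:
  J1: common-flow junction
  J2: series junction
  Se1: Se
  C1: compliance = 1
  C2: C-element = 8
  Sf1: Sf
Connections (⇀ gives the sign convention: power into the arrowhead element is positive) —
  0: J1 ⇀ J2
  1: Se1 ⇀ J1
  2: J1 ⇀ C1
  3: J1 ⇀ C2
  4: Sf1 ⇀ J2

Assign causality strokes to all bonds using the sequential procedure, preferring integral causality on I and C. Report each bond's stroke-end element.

b0 →J2
b1 →J1
b2 →J1
b3 →J1
b4 →Sf1

β1 stroke→J1  (Se1: effort source, stroke at far end)
β4 stroke→Sf1  (Sf1 (Sf) sets flow on bond)
β0 stroke→J2  (common-f at J2 fixed by 4)
β2 stroke→J1  (1-jn J1 has f-setter on 0)
β3 stroke→J1  (J1 flow already set via bond 0)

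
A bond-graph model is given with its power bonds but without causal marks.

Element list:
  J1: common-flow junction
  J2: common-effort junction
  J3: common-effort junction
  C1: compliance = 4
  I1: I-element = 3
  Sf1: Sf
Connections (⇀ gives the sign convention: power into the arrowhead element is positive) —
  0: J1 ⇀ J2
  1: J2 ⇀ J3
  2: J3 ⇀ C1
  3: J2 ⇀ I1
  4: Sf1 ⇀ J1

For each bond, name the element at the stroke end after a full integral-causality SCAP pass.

bond 0 |J1
bond 1 |J2
bond 2 |J3
bond 3 |I1
bond 4 |Sf1

b4 →Sf1  (Sf1 fixes flow; stroke at Sf1)
b0 →J1  (J1: bond 4 brought flow, rest push out)
b2 →J3  (C1 integral (e out))
b1 →J2  (common-e at J3 fixed by 2)
b3 →I1  (0-jn J2 has e-setter on 1)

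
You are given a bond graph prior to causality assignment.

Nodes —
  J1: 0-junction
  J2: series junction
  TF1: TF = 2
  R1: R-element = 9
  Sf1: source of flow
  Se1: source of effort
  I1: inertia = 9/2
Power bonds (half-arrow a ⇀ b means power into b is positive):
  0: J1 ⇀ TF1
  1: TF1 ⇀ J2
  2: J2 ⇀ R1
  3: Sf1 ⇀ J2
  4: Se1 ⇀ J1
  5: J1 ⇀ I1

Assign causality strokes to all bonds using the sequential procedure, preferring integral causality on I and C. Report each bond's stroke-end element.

β3 |Sf1  (Sf1 fixes flow; stroke at Sf1)
β4 |J1  (Se1 fixes effort; stroke away)
β0 |TF1  (J1 effort already set via bond 4)
β5 |I1  (J1 effort already set via bond 4)
β1 |J2  (1-jn J2 has f-setter on 3)
β2 |J2  (J2: bond 3 brought flow, rest push out)

b0 |TF1
b1 |J2
b2 |J2
b3 |Sf1
b4 |J1
b5 |I1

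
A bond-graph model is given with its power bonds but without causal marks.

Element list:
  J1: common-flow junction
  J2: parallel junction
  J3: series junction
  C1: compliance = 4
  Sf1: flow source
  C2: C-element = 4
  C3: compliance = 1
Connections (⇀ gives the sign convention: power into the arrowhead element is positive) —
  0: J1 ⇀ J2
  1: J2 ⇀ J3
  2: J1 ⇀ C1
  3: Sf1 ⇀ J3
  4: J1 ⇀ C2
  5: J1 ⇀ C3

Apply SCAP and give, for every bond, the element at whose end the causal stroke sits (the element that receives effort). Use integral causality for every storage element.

#0 stroke→J2
#1 stroke→J3
#2 stroke→J1
#3 stroke→Sf1
#4 stroke→J1
#5 stroke→J1

#3 stroke at Sf1  (Sf1 (Sf) sets flow on bond)
#1 stroke at J3  (common-f at J3 fixed by 3)
#0 stroke at J2  (only one effort-in slot at J2)
#2 stroke at J1  (J1 flow already set via bond 0)
#4 stroke at J1  (common-f at J1 fixed by 0)
#5 stroke at J1  (J1 flow already set via bond 0)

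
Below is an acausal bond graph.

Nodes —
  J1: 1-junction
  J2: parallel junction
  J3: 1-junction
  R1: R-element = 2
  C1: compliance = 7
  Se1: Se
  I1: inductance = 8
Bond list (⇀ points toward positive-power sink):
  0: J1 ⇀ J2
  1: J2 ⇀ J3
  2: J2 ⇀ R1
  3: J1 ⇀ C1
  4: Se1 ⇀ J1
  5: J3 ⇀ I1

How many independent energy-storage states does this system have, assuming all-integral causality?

b4 stroke at J1  (Se1 fixes effort; stroke away)
b3 stroke at J1  (prefer integral on C1)
b0 stroke at J2  (closing 1-jn rule on J1)
b1 stroke at J3  (common-e at J2 fixed by 0)
b2 stroke at R1  (0-jn J2 has e-setter on 0)
b5 stroke at I1  (J3: last free bond brings flow in)

2  (C1, I1 all integral)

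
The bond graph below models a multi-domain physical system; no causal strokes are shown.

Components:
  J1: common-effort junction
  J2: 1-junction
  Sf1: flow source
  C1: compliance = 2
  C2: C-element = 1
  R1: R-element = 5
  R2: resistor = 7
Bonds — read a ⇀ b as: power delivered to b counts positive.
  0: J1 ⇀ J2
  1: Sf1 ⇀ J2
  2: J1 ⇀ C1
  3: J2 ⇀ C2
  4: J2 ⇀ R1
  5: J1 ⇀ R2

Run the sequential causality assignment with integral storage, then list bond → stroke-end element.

b0 →J2
b1 →Sf1
b2 →J1
b3 →J2
b4 →J2
b5 →R2

bond 1 |Sf1  (Sf1 (Sf) sets flow on bond)
bond 0 |J2  (1-jn J2 has f-setter on 1)
bond 3 |J2  (common-f at J2 fixed by 1)
bond 4 |J2  (1-jn J2 has f-setter on 1)
bond 2 |J1  (C1: C, integral causality)
bond 5 |R2  (common-e at J1 fixed by 2)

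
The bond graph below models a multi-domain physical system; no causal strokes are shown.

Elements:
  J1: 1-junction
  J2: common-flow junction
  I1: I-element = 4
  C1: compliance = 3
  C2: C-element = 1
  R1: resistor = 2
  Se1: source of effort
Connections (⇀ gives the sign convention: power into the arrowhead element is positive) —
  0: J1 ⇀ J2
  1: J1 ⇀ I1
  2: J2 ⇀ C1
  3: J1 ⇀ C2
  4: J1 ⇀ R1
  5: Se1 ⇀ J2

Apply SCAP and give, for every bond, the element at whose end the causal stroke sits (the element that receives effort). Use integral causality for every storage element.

#5 stroke at J2  (Se1: effort source, stroke at far end)
#1 stroke at I1  (prefer integral on I1)
#0 stroke at J1  (1-jn J1 has f-setter on 1)
#3 stroke at J1  (J1: bond 1 brought flow, rest push out)
#4 stroke at J1  (J1 flow already set via bond 1)
#2 stroke at J2  (J2 flow already set via bond 0)

bond 0 →J1
bond 1 →I1
bond 2 →J2
bond 3 →J1
bond 4 →J1
bond 5 →J2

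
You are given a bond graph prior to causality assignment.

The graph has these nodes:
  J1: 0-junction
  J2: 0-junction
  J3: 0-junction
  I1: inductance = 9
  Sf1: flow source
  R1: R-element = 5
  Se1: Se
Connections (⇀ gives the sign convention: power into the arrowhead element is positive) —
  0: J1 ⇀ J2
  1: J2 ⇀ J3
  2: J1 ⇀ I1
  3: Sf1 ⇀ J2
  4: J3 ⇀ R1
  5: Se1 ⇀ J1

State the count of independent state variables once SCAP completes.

1  (I1 all integral)

bond 3 |Sf1  (Sf1: flow source, stroke at near end)
bond 5 |J1  (source Se1 imposes e)
bond 0 |J2  (J1 effort already set via bond 5)
bond 2 |I1  (0-jn J1 has e-setter on 5)
bond 1 |J3  (J2: bond 0 brought effort, rest push out)
bond 4 |R1  (J3 effort already set via bond 1)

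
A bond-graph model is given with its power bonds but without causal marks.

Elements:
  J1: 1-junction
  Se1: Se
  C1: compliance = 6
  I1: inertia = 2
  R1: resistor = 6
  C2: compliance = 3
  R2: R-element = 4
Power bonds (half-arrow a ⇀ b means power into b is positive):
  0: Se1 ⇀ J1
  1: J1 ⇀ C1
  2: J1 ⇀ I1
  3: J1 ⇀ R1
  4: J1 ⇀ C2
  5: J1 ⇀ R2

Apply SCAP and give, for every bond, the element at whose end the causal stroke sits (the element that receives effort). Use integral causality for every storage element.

β0 stroke at J1  (Se1 fixes effort; stroke away)
β1 stroke at J1  (prefer integral on C1)
β2 stroke at I1  (I1: I, integral causality)
β3 stroke at J1  (J1: bond 2 brought flow, rest push out)
β4 stroke at J1  (common-f at J1 fixed by 2)
β5 stroke at J1  (J1 flow already set via bond 2)

bond 0 stroke→J1
bond 1 stroke→J1
bond 2 stroke→I1
bond 3 stroke→J1
bond 4 stroke→J1
bond 5 stroke→J1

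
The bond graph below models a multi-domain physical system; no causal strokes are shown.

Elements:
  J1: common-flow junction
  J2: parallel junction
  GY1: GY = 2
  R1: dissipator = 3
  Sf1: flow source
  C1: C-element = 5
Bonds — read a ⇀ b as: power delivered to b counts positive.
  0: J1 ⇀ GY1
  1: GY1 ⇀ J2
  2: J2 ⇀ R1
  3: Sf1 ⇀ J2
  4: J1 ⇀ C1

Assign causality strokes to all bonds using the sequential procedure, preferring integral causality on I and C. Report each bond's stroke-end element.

β3 stroke→Sf1  (Sf1: flow source, stroke at near end)
β4 stroke→J1  (C1 integral (e out))
β0 stroke→GY1  (J1: last free bond brings flow in)
β1 stroke→GY1  (through GY1, causality inverts; strokes same side of GY1)
β2 stroke→J2  (closing 0-jn rule on J2)

bond 0 stroke at GY1
bond 1 stroke at GY1
bond 2 stroke at J2
bond 3 stroke at Sf1
bond 4 stroke at J1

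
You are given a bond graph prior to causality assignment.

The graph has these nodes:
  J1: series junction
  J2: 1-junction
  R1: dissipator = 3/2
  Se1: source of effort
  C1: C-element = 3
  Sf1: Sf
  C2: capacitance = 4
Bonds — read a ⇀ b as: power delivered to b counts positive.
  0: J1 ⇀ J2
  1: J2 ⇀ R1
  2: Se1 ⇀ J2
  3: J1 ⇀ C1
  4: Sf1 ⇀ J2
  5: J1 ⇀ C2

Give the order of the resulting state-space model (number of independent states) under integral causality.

b2 stroke at J2  (Se1: effort source, stroke at far end)
b4 stroke at Sf1  (Sf1 fixes flow; stroke at Sf1)
b0 stroke at J2  (J2 flow already set via bond 4)
b1 stroke at J2  (1-jn J2 has f-setter on 4)
b3 stroke at J1  (J1: bond 0 brought flow, rest push out)
b5 stroke at J1  (1-jn J1 has f-setter on 0)

2  (C1, C2 all integral)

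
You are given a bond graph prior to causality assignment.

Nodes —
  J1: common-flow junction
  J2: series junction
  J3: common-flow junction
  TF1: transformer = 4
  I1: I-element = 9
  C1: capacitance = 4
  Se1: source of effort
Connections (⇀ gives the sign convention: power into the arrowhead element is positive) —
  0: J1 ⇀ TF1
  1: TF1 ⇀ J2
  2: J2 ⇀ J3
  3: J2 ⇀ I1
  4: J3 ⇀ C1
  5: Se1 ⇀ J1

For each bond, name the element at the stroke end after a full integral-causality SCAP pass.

bond 5 |J1  (Se1 (Se) sets effort on bond)
bond 0 |TF1  (J1 needs exactly one f-in)
bond 1 |J2  (TF TF1: opposite of bond 0)
bond 3 |I1  (prefer integral on I1)
bond 2 |J2  (J2: bond 3 brought flow, rest push out)
bond 4 |J3  (J3: bond 2 brought flow, rest push out)

bond 0 →TF1
bond 1 →J2
bond 2 →J2
bond 3 →I1
bond 4 →J3
bond 5 →J1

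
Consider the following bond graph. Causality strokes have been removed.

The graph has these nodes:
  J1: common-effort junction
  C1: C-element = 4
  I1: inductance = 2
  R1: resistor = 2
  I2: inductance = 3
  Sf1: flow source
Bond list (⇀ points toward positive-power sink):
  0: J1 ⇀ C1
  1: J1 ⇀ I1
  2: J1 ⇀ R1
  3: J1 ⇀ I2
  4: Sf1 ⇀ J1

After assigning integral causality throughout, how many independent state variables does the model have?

β4 stroke→Sf1  (source Sf1 imposes f)
β0 stroke→J1  (prefer integral on C1)
β1 stroke→I1  (common-e at J1 fixed by 0)
β2 stroke→R1  (common-e at J1 fixed by 0)
β3 stroke→I2  (J1: bond 0 brought effort, rest push out)

3  (C1, I1, I2 all integral)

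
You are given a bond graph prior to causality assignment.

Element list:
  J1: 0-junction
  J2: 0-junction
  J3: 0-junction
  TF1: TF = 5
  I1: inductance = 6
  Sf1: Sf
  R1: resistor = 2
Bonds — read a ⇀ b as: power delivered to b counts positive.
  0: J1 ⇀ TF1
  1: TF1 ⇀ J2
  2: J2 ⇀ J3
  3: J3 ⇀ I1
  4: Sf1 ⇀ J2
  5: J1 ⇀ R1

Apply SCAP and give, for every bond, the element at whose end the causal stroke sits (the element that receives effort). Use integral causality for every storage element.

β0 |TF1
β1 |J2
β2 |J3
β3 |I1
β4 |Sf1
β5 |J1

#4 stroke→Sf1  (source Sf1 imposes f)
#3 stroke→I1  (prefer integral on I1)
#2 stroke→J3  (only one effort-in slot at J3)
#1 stroke→J2  (J2 needs exactly one e-in)
#0 stroke→TF1  (TF1 one-in-one-out from 1)
#5 stroke→J1  (only one effort-in slot at J1)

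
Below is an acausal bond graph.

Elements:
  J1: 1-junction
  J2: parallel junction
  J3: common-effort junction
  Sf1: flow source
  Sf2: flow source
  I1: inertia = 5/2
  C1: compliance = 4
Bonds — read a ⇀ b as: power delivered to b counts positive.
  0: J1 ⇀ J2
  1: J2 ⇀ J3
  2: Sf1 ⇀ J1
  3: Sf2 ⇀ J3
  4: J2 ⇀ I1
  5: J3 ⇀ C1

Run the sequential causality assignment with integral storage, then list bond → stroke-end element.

β0 stroke→J1
β1 stroke→J2
β2 stroke→Sf1
β3 stroke→Sf2
β4 stroke→I1
β5 stroke→J3

bond 2 |Sf1  (source Sf1 imposes f)
bond 3 |Sf2  (Sf2 fixes flow; stroke at Sf2)
bond 0 |J1  (common-f at J1 fixed by 2)
bond 4 |I1  (I1 integral (f out))
bond 1 |J2  (J2 needs exactly one e-in)
bond 5 |J3  (J3: last free bond brings effort in)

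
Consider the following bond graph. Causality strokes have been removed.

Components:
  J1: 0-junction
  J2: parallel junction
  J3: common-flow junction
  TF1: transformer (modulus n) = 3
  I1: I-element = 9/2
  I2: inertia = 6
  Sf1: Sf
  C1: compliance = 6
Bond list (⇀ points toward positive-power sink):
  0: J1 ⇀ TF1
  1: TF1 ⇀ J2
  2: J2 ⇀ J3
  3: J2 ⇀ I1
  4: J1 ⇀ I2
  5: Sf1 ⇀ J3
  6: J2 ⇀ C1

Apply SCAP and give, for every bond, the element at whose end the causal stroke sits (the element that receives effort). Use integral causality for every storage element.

b5 stroke→Sf1  (Sf1 (Sf) sets flow on bond)
b2 stroke→J3  (J3 flow already set via bond 5)
b3 stroke→I1  (I1: I, integral causality)
b4 stroke→I2  (I2: I, integral causality)
b0 stroke→J1  (J1: last free bond brings effort in)
b1 stroke→TF1  (TF TF1: opposite of bond 0)
b6 stroke→J2  (closing 0-jn rule on J2)

bond 0 |J1
bond 1 |TF1
bond 2 |J3
bond 3 |I1
bond 4 |I2
bond 5 |Sf1
bond 6 |J2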